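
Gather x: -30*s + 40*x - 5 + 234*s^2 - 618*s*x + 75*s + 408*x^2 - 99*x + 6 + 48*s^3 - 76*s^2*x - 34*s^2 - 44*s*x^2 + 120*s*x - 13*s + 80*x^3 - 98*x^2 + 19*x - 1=48*s^3 + 200*s^2 + 32*s + 80*x^3 + x^2*(310 - 44*s) + x*(-76*s^2 - 498*s - 40)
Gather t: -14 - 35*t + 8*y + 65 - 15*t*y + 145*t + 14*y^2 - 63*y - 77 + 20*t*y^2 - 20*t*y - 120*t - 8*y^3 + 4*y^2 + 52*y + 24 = t*(20*y^2 - 35*y - 10) - 8*y^3 + 18*y^2 - 3*y - 2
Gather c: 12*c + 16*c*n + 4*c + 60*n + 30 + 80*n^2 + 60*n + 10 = c*(16*n + 16) + 80*n^2 + 120*n + 40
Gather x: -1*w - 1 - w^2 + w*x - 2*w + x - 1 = -w^2 - 3*w + x*(w + 1) - 2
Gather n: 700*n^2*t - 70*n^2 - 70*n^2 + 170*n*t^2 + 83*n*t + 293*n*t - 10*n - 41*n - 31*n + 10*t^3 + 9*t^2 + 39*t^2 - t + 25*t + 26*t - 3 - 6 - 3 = n^2*(700*t - 140) + n*(170*t^2 + 376*t - 82) + 10*t^3 + 48*t^2 + 50*t - 12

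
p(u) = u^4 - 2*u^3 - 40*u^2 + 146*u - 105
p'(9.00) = 1856.00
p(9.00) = 3072.00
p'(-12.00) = -6670.00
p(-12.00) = 16575.00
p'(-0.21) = 162.50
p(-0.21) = -137.40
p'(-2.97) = 225.88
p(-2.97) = -761.25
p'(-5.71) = -337.50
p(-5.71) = -807.46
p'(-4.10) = 97.46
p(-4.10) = -955.58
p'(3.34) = -39.09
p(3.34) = -13.66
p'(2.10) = -11.42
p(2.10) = 26.13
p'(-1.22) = 227.41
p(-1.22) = -336.81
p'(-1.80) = 247.23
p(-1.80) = -475.24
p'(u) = 4*u^3 - 6*u^2 - 80*u + 146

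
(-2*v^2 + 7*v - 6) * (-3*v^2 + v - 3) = 6*v^4 - 23*v^3 + 31*v^2 - 27*v + 18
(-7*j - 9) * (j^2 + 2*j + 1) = -7*j^3 - 23*j^2 - 25*j - 9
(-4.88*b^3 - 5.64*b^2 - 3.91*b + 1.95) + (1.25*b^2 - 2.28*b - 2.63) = -4.88*b^3 - 4.39*b^2 - 6.19*b - 0.68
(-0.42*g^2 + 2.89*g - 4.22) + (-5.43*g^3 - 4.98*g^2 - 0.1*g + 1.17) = -5.43*g^3 - 5.4*g^2 + 2.79*g - 3.05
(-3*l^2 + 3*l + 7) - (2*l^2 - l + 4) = -5*l^2 + 4*l + 3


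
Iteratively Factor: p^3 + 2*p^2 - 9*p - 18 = (p - 3)*(p^2 + 5*p + 6) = (p - 3)*(p + 2)*(p + 3)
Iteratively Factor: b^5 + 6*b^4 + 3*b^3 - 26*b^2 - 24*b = (b + 1)*(b^4 + 5*b^3 - 2*b^2 - 24*b) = (b - 2)*(b + 1)*(b^3 + 7*b^2 + 12*b) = (b - 2)*(b + 1)*(b + 3)*(b^2 + 4*b) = b*(b - 2)*(b + 1)*(b + 3)*(b + 4)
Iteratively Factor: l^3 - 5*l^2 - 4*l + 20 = (l - 5)*(l^2 - 4) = (l - 5)*(l - 2)*(l + 2)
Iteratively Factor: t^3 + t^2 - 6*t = (t)*(t^2 + t - 6) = t*(t - 2)*(t + 3)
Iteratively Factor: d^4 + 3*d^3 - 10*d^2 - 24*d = (d - 3)*(d^3 + 6*d^2 + 8*d) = (d - 3)*(d + 4)*(d^2 + 2*d) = d*(d - 3)*(d + 4)*(d + 2)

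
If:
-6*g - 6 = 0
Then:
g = -1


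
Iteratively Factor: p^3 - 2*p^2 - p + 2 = (p + 1)*(p^2 - 3*p + 2) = (p - 1)*(p + 1)*(p - 2)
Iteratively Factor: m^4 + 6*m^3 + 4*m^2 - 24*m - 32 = (m - 2)*(m^3 + 8*m^2 + 20*m + 16) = (m - 2)*(m + 2)*(m^2 + 6*m + 8) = (m - 2)*(m + 2)*(m + 4)*(m + 2)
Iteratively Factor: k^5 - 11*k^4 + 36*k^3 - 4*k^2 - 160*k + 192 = (k - 2)*(k^4 - 9*k^3 + 18*k^2 + 32*k - 96) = (k - 3)*(k - 2)*(k^3 - 6*k^2 + 32) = (k - 4)*(k - 3)*(k - 2)*(k^2 - 2*k - 8) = (k - 4)^2*(k - 3)*(k - 2)*(k + 2)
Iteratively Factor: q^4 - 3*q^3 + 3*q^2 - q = (q - 1)*(q^3 - 2*q^2 + q) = q*(q - 1)*(q^2 - 2*q + 1) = q*(q - 1)^2*(q - 1)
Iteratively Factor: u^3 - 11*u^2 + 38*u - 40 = (u - 5)*(u^2 - 6*u + 8) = (u - 5)*(u - 2)*(u - 4)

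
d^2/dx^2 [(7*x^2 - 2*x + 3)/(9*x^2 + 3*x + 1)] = 2*(-351*x^3 + 540*x^2 + 297*x + 13)/(729*x^6 + 729*x^5 + 486*x^4 + 189*x^3 + 54*x^2 + 9*x + 1)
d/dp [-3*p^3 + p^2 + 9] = p*(2 - 9*p)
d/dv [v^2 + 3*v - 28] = 2*v + 3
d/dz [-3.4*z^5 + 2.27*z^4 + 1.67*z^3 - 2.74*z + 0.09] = -17.0*z^4 + 9.08*z^3 + 5.01*z^2 - 2.74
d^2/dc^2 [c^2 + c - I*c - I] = 2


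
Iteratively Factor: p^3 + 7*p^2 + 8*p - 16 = (p + 4)*(p^2 + 3*p - 4) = (p - 1)*(p + 4)*(p + 4)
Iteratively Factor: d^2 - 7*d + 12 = (d - 4)*(d - 3)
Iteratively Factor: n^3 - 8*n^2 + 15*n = (n - 3)*(n^2 - 5*n) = n*(n - 3)*(n - 5)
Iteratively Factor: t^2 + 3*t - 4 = (t + 4)*(t - 1)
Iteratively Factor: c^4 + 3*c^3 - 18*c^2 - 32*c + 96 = (c + 4)*(c^3 - c^2 - 14*c + 24) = (c - 2)*(c + 4)*(c^2 + c - 12) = (c - 2)*(c + 4)^2*(c - 3)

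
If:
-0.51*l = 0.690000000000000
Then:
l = -1.35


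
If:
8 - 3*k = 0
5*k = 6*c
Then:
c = 20/9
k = 8/3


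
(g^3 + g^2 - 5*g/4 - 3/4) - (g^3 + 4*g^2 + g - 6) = -3*g^2 - 9*g/4 + 21/4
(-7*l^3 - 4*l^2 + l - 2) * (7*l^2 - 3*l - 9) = -49*l^5 - 7*l^4 + 82*l^3 + 19*l^2 - 3*l + 18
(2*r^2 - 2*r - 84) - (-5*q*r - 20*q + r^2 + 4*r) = 5*q*r + 20*q + r^2 - 6*r - 84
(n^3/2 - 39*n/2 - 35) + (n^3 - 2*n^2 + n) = 3*n^3/2 - 2*n^2 - 37*n/2 - 35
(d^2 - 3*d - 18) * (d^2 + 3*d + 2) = d^4 - 25*d^2 - 60*d - 36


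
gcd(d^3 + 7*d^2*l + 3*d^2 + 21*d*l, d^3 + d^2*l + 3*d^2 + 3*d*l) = d^2 + 3*d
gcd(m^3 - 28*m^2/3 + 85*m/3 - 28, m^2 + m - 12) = m - 3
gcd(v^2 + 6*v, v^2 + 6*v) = v^2 + 6*v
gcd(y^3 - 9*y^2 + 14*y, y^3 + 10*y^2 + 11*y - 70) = y - 2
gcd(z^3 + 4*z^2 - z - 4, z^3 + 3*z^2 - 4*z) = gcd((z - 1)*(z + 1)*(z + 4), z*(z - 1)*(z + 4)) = z^2 + 3*z - 4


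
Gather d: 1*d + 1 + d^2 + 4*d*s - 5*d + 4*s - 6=d^2 + d*(4*s - 4) + 4*s - 5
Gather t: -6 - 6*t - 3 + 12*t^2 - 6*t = 12*t^2 - 12*t - 9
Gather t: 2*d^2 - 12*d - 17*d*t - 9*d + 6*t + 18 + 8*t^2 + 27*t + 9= 2*d^2 - 21*d + 8*t^2 + t*(33 - 17*d) + 27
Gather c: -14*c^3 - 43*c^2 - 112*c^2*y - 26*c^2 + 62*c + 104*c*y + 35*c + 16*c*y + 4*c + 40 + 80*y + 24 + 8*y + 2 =-14*c^3 + c^2*(-112*y - 69) + c*(120*y + 101) + 88*y + 66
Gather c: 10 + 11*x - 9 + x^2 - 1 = x^2 + 11*x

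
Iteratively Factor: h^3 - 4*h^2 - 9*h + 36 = (h - 3)*(h^2 - h - 12) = (h - 4)*(h - 3)*(h + 3)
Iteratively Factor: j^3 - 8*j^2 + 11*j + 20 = (j + 1)*(j^2 - 9*j + 20) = (j - 4)*(j + 1)*(j - 5)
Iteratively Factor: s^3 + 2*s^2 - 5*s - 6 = (s + 3)*(s^2 - s - 2) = (s - 2)*(s + 3)*(s + 1)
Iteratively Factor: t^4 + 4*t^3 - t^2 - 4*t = (t - 1)*(t^3 + 5*t^2 + 4*t) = (t - 1)*(t + 1)*(t^2 + 4*t) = (t - 1)*(t + 1)*(t + 4)*(t)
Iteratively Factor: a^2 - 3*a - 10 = (a + 2)*(a - 5)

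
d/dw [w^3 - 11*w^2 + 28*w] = 3*w^2 - 22*w + 28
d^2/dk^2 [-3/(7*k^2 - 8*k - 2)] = 6*(-49*k^2 + 56*k + 4*(7*k - 4)^2 + 14)/(-7*k^2 + 8*k + 2)^3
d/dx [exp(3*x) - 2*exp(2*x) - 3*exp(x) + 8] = (3*exp(2*x) - 4*exp(x) - 3)*exp(x)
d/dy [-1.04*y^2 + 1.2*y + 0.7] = 1.2 - 2.08*y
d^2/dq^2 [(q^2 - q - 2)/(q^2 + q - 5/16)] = 32*(-512*q^3 - 1296*q^2 - 1776*q - 727)/(4096*q^6 + 12288*q^5 + 8448*q^4 - 3584*q^3 - 2640*q^2 + 1200*q - 125)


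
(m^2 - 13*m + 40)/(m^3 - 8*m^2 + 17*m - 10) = (m - 8)/(m^2 - 3*m + 2)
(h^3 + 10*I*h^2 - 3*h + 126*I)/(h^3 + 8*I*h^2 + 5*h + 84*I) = (h + 6*I)/(h + 4*I)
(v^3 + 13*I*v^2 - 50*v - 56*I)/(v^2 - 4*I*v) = (v^3 + 13*I*v^2 - 50*v - 56*I)/(v*(v - 4*I))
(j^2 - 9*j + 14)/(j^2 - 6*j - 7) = (j - 2)/(j + 1)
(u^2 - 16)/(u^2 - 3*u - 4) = (u + 4)/(u + 1)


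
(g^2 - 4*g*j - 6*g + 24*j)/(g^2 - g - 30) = (g - 4*j)/(g + 5)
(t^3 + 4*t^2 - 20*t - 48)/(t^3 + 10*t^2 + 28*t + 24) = (t - 4)/(t + 2)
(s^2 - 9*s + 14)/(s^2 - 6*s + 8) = (s - 7)/(s - 4)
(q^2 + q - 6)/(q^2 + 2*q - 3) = (q - 2)/(q - 1)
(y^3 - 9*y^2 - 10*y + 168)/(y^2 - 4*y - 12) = (y^2 - 3*y - 28)/(y + 2)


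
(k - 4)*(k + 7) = k^2 + 3*k - 28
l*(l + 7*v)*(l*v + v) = l^3*v + 7*l^2*v^2 + l^2*v + 7*l*v^2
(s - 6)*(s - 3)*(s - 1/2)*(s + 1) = s^4 - 17*s^3/2 + 13*s^2 + 27*s/2 - 9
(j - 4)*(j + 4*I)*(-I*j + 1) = -I*j^3 + 5*j^2 + 4*I*j^2 - 20*j + 4*I*j - 16*I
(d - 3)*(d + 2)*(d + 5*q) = d^3 + 5*d^2*q - d^2 - 5*d*q - 6*d - 30*q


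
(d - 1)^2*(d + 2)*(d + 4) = d^4 + 4*d^3 - 3*d^2 - 10*d + 8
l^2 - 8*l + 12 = (l - 6)*(l - 2)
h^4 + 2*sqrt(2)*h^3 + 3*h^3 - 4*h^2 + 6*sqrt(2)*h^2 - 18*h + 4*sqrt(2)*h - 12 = (h + 1)*(h + 2)*(h - sqrt(2))*(h + 3*sqrt(2))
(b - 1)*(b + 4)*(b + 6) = b^3 + 9*b^2 + 14*b - 24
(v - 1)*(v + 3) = v^2 + 2*v - 3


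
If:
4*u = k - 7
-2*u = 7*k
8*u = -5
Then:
No Solution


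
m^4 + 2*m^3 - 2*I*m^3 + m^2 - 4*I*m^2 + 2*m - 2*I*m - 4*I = (m + 2)*(m - 2*I)*(m - I)*(m + I)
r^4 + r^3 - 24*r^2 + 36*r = r*(r - 3)*(r - 2)*(r + 6)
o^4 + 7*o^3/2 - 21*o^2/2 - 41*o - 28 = (o - 7/2)*(o + 1)*(o + 2)*(o + 4)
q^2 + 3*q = q*(q + 3)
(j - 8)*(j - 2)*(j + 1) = j^3 - 9*j^2 + 6*j + 16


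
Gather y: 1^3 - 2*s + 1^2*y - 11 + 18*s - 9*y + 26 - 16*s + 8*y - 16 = 0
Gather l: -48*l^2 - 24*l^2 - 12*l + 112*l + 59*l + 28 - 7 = -72*l^2 + 159*l + 21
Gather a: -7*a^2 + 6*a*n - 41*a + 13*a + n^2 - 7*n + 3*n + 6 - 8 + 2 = -7*a^2 + a*(6*n - 28) + n^2 - 4*n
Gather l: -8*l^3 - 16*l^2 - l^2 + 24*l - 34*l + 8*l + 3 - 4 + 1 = -8*l^3 - 17*l^2 - 2*l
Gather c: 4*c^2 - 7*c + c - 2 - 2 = 4*c^2 - 6*c - 4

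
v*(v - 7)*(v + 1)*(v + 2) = v^4 - 4*v^3 - 19*v^2 - 14*v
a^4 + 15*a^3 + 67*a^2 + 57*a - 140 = (a - 1)*(a + 4)*(a + 5)*(a + 7)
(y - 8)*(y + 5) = y^2 - 3*y - 40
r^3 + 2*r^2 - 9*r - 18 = (r - 3)*(r + 2)*(r + 3)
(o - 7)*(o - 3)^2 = o^3 - 13*o^2 + 51*o - 63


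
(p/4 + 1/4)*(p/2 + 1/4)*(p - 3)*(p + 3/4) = p^4/8 - 3*p^3/32 - 41*p^2/64 - 9*p/16 - 9/64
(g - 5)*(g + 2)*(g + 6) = g^3 + 3*g^2 - 28*g - 60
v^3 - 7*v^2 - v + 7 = (v - 7)*(v - 1)*(v + 1)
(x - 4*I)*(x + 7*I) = x^2 + 3*I*x + 28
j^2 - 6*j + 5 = (j - 5)*(j - 1)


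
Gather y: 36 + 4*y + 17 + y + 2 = 5*y + 55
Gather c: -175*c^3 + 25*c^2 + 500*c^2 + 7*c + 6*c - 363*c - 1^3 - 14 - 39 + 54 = -175*c^3 + 525*c^2 - 350*c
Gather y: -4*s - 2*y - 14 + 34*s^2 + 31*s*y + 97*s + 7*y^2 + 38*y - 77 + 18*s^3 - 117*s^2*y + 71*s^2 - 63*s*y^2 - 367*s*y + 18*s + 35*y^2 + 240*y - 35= 18*s^3 + 105*s^2 + 111*s + y^2*(42 - 63*s) + y*(-117*s^2 - 336*s + 276) - 126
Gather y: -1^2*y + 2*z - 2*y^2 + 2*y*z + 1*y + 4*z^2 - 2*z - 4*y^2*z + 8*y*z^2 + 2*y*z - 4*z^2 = y^2*(-4*z - 2) + y*(8*z^2 + 4*z)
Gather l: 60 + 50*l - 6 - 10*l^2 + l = -10*l^2 + 51*l + 54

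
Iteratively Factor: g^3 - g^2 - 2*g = (g)*(g^2 - g - 2) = g*(g - 2)*(g + 1)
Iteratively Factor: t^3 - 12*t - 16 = (t + 2)*(t^2 - 2*t - 8) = (t - 4)*(t + 2)*(t + 2)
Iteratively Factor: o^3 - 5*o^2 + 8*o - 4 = (o - 1)*(o^2 - 4*o + 4) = (o - 2)*(o - 1)*(o - 2)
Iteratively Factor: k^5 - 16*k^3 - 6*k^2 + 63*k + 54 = (k - 3)*(k^4 + 3*k^3 - 7*k^2 - 27*k - 18) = (k - 3)*(k + 3)*(k^3 - 7*k - 6) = (k - 3)^2*(k + 3)*(k^2 + 3*k + 2) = (k - 3)^2*(k + 1)*(k + 3)*(k + 2)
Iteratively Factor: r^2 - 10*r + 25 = (r - 5)*(r - 5)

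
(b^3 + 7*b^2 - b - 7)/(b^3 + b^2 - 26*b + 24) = (b^2 + 8*b + 7)/(b^2 + 2*b - 24)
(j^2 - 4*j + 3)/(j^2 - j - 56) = (-j^2 + 4*j - 3)/(-j^2 + j + 56)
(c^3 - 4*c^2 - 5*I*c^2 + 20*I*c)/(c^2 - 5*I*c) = c - 4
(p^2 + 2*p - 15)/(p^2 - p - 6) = (p + 5)/(p + 2)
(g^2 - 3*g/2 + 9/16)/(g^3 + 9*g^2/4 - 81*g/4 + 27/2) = (g - 3/4)/(g^2 + 3*g - 18)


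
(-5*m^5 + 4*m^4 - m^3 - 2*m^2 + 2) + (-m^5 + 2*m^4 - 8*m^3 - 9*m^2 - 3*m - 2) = -6*m^5 + 6*m^4 - 9*m^3 - 11*m^2 - 3*m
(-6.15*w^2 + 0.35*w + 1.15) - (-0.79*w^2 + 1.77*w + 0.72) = -5.36*w^2 - 1.42*w + 0.43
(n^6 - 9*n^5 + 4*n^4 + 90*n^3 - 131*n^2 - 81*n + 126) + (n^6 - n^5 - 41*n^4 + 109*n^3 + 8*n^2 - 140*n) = 2*n^6 - 10*n^5 - 37*n^4 + 199*n^3 - 123*n^2 - 221*n + 126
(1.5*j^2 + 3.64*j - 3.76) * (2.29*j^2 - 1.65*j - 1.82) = 3.435*j^4 + 5.8606*j^3 - 17.3464*j^2 - 0.420800000000001*j + 6.8432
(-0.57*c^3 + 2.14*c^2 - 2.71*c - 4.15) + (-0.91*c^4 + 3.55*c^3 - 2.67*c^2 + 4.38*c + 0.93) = -0.91*c^4 + 2.98*c^3 - 0.53*c^2 + 1.67*c - 3.22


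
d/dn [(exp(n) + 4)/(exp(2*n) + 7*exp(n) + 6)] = (-(exp(n) + 4)*(2*exp(n) + 7) + exp(2*n) + 7*exp(n) + 6)*exp(n)/(exp(2*n) + 7*exp(n) + 6)^2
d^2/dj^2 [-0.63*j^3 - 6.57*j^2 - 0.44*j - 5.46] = -3.78*j - 13.14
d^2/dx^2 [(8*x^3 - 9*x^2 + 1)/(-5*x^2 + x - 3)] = 2*(157*x^3 - 408*x^2 - 201*x + 95)/(125*x^6 - 75*x^5 + 240*x^4 - 91*x^3 + 144*x^2 - 27*x + 27)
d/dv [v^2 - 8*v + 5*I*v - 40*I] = 2*v - 8 + 5*I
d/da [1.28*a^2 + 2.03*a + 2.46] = 2.56*a + 2.03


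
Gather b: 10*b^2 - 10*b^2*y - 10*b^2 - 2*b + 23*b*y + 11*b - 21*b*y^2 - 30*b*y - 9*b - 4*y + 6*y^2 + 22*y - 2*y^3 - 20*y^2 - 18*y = -10*b^2*y + b*(-21*y^2 - 7*y) - 2*y^3 - 14*y^2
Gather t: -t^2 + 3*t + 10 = -t^2 + 3*t + 10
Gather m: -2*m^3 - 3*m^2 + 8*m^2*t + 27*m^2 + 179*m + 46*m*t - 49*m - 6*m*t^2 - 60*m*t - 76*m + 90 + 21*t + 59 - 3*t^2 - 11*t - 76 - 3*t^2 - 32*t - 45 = -2*m^3 + m^2*(8*t + 24) + m*(-6*t^2 - 14*t + 54) - 6*t^2 - 22*t + 28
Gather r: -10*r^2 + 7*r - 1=-10*r^2 + 7*r - 1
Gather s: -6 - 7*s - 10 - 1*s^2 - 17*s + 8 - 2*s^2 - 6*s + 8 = -3*s^2 - 30*s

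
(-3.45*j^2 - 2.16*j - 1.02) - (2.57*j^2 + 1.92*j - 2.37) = -6.02*j^2 - 4.08*j + 1.35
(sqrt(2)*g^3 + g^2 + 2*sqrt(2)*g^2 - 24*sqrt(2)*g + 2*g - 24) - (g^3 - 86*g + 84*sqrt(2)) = -g^3 + sqrt(2)*g^3 + g^2 + 2*sqrt(2)*g^2 - 24*sqrt(2)*g + 88*g - 84*sqrt(2) - 24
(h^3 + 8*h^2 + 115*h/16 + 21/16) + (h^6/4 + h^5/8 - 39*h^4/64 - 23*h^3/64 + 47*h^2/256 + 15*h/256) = h^6/4 + h^5/8 - 39*h^4/64 + 41*h^3/64 + 2095*h^2/256 + 1855*h/256 + 21/16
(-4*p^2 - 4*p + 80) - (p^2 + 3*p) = -5*p^2 - 7*p + 80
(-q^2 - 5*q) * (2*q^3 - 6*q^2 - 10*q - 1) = -2*q^5 - 4*q^4 + 40*q^3 + 51*q^2 + 5*q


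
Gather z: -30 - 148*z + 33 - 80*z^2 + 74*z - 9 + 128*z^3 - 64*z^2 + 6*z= 128*z^3 - 144*z^2 - 68*z - 6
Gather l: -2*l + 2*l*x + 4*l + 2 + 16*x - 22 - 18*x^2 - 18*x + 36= l*(2*x + 2) - 18*x^2 - 2*x + 16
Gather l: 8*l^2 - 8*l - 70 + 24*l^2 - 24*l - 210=32*l^2 - 32*l - 280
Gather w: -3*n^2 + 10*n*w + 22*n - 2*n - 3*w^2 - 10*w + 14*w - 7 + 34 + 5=-3*n^2 + 20*n - 3*w^2 + w*(10*n + 4) + 32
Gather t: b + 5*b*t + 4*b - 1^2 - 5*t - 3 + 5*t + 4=5*b*t + 5*b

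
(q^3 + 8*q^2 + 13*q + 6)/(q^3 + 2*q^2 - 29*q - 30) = (q + 1)/(q - 5)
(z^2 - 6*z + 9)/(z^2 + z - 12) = (z - 3)/(z + 4)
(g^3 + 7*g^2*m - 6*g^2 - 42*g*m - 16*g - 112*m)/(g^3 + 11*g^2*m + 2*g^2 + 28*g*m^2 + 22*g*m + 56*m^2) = (g - 8)/(g + 4*m)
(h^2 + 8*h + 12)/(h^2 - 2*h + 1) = (h^2 + 8*h + 12)/(h^2 - 2*h + 1)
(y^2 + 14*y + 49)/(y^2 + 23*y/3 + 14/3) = 3*(y + 7)/(3*y + 2)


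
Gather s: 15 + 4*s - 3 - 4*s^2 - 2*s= -4*s^2 + 2*s + 12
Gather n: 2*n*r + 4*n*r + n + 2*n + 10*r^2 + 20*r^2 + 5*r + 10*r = n*(6*r + 3) + 30*r^2 + 15*r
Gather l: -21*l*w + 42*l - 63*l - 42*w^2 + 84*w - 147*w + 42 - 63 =l*(-21*w - 21) - 42*w^2 - 63*w - 21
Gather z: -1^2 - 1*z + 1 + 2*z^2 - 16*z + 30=2*z^2 - 17*z + 30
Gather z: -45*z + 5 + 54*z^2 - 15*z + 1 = 54*z^2 - 60*z + 6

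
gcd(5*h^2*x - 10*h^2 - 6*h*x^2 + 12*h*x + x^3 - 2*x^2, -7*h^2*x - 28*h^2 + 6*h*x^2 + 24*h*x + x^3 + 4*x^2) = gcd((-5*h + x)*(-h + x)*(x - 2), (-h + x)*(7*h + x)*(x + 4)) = -h + x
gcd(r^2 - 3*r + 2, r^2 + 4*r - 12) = r - 2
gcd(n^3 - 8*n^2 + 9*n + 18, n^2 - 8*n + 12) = n - 6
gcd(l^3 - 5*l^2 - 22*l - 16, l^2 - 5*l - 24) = l - 8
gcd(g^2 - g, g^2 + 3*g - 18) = 1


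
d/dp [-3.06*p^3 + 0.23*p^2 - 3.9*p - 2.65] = -9.18*p^2 + 0.46*p - 3.9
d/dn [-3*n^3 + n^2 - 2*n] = -9*n^2 + 2*n - 2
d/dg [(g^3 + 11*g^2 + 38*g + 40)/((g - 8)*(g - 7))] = (g^4 - 30*g^3 - 35*g^2 + 1152*g + 2728)/(g^4 - 30*g^3 + 337*g^2 - 1680*g + 3136)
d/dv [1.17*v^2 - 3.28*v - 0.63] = 2.34*v - 3.28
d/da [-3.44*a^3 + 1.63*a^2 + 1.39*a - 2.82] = -10.32*a^2 + 3.26*a + 1.39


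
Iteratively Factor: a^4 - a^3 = (a)*(a^3 - a^2) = a^2*(a^2 - a) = a^2*(a - 1)*(a)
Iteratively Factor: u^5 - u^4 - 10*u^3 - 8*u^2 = (u)*(u^4 - u^3 - 10*u^2 - 8*u) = u*(u - 4)*(u^3 + 3*u^2 + 2*u) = u*(u - 4)*(u + 2)*(u^2 + u) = u^2*(u - 4)*(u + 2)*(u + 1)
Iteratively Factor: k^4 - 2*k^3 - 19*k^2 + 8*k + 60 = (k + 3)*(k^3 - 5*k^2 - 4*k + 20) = (k + 2)*(k + 3)*(k^2 - 7*k + 10) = (k - 2)*(k + 2)*(k + 3)*(k - 5)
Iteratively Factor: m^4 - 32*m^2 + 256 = (m + 4)*(m^3 - 4*m^2 - 16*m + 64) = (m - 4)*(m + 4)*(m^2 - 16) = (m - 4)^2*(m + 4)*(m + 4)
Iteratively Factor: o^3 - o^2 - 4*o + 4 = (o - 1)*(o^2 - 4) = (o - 2)*(o - 1)*(o + 2)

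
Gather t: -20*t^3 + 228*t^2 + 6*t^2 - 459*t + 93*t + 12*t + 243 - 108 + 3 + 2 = -20*t^3 + 234*t^2 - 354*t + 140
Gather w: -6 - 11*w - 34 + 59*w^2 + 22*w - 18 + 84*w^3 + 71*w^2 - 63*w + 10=84*w^3 + 130*w^2 - 52*w - 48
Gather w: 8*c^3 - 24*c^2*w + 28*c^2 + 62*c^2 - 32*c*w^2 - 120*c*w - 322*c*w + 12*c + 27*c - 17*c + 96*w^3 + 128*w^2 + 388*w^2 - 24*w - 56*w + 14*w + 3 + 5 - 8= 8*c^3 + 90*c^2 + 22*c + 96*w^3 + w^2*(516 - 32*c) + w*(-24*c^2 - 442*c - 66)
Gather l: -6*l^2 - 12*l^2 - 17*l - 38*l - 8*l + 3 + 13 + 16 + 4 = -18*l^2 - 63*l + 36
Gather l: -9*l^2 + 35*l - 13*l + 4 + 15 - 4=-9*l^2 + 22*l + 15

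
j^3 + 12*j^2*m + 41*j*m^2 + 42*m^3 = (j + 2*m)*(j + 3*m)*(j + 7*m)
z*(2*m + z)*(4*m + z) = 8*m^2*z + 6*m*z^2 + z^3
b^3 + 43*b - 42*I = (b - 6*I)*(b - I)*(b + 7*I)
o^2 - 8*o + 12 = (o - 6)*(o - 2)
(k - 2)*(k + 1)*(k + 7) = k^3 + 6*k^2 - 9*k - 14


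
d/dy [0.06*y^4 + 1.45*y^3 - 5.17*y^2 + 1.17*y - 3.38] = 0.24*y^3 + 4.35*y^2 - 10.34*y + 1.17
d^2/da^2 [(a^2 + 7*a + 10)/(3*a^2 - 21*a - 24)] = 4*(7*a^3 + 27*a^2 - 21*a + 121)/(3*(a^6 - 21*a^5 + 123*a^4 - 7*a^3 - 984*a^2 - 1344*a - 512))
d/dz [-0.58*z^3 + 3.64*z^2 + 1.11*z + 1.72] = -1.74*z^2 + 7.28*z + 1.11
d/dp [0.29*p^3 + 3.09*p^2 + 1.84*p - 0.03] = 0.87*p^2 + 6.18*p + 1.84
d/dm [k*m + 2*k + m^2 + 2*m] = k + 2*m + 2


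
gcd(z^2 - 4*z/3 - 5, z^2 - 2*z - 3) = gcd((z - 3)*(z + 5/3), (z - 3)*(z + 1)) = z - 3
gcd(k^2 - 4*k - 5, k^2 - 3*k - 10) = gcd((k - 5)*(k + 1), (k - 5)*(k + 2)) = k - 5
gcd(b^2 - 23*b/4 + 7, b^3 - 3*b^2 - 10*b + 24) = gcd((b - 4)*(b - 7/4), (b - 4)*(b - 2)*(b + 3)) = b - 4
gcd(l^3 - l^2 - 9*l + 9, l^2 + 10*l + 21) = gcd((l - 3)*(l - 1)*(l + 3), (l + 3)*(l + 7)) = l + 3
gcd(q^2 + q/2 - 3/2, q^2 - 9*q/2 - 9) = q + 3/2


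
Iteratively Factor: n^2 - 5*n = (n)*(n - 5)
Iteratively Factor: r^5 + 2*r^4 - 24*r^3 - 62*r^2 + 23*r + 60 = (r + 1)*(r^4 + r^3 - 25*r^2 - 37*r + 60) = (r + 1)*(r + 4)*(r^3 - 3*r^2 - 13*r + 15) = (r - 5)*(r + 1)*(r + 4)*(r^2 + 2*r - 3) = (r - 5)*(r + 1)*(r + 3)*(r + 4)*(r - 1)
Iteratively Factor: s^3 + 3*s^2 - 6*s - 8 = (s + 4)*(s^2 - s - 2) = (s + 1)*(s + 4)*(s - 2)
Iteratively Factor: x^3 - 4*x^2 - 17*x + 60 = (x + 4)*(x^2 - 8*x + 15) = (x - 3)*(x + 4)*(x - 5)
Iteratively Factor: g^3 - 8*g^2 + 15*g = (g - 5)*(g^2 - 3*g) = (g - 5)*(g - 3)*(g)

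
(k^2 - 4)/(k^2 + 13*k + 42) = (k^2 - 4)/(k^2 + 13*k + 42)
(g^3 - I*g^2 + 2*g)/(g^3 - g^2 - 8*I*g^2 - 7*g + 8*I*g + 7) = g*(g^2 - I*g + 2)/(g^3 - g^2*(1 + 8*I) + g*(-7 + 8*I) + 7)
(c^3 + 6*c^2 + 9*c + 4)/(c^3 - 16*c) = (c^2 + 2*c + 1)/(c*(c - 4))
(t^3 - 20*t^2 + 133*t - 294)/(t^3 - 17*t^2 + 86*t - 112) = (t^2 - 13*t + 42)/(t^2 - 10*t + 16)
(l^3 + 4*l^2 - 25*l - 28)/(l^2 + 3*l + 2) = (l^2 + 3*l - 28)/(l + 2)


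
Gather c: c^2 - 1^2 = c^2 - 1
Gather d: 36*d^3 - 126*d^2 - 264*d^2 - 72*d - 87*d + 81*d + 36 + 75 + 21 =36*d^3 - 390*d^2 - 78*d + 132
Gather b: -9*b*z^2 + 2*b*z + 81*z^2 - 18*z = b*(-9*z^2 + 2*z) + 81*z^2 - 18*z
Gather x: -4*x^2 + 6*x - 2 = -4*x^2 + 6*x - 2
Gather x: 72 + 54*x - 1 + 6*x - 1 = 60*x + 70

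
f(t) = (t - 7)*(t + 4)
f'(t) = 2*t - 3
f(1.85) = -30.13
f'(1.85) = 0.70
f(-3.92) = -0.87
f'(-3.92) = -10.84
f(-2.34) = -15.50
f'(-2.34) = -7.68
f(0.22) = -28.61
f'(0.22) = -2.56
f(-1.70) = -20.01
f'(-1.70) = -6.40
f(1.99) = -30.01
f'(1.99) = 0.98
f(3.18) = -27.43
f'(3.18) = 3.36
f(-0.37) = -26.75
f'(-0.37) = -3.74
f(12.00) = 80.00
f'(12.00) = 21.00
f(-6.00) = 26.00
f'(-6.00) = -15.00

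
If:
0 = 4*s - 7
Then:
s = 7/4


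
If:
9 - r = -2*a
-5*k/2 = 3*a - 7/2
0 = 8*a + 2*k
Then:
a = -1/2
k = 2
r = 8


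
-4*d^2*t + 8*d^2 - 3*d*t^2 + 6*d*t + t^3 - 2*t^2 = (-4*d + t)*(d + t)*(t - 2)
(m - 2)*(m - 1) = m^2 - 3*m + 2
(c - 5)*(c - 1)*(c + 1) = c^3 - 5*c^2 - c + 5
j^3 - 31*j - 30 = (j - 6)*(j + 1)*(j + 5)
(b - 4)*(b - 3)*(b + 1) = b^3 - 6*b^2 + 5*b + 12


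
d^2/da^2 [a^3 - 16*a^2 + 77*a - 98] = 6*a - 32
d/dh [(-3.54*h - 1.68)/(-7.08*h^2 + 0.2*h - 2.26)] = (-25.0632*h^2 - 23.7888*h + 8.3364)/(50.1264*h^4 - 2.832*h^3 + 32.0416*h^2 - 0.904*h + 5.1076)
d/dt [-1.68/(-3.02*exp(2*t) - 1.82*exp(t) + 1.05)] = (-10.1472*exp(t) - 3.0576)*exp(t)/(3.02*exp(2*t) + 1.82*exp(t) - 1.05)^2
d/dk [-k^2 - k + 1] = -2*k - 1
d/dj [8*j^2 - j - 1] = 16*j - 1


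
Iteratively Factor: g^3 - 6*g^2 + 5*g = (g)*(g^2 - 6*g + 5) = g*(g - 5)*(g - 1)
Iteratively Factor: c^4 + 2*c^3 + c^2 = (c + 1)*(c^3 + c^2) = c*(c + 1)*(c^2 + c) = c*(c + 1)^2*(c)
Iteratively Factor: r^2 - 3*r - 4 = (r + 1)*(r - 4)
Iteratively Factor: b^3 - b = (b)*(b^2 - 1) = b*(b - 1)*(b + 1)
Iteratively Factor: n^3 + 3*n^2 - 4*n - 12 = (n + 3)*(n^2 - 4) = (n - 2)*(n + 3)*(n + 2)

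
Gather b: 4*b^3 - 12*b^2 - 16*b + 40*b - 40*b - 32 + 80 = 4*b^3 - 12*b^2 - 16*b + 48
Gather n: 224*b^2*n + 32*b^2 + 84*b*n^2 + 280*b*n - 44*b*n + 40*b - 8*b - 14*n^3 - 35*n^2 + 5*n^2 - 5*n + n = 32*b^2 + 32*b - 14*n^3 + n^2*(84*b - 30) + n*(224*b^2 + 236*b - 4)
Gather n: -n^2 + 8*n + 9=-n^2 + 8*n + 9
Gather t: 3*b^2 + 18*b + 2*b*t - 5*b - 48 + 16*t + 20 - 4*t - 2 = 3*b^2 + 13*b + t*(2*b + 12) - 30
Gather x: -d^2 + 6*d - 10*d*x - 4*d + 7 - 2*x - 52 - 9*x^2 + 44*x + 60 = -d^2 + 2*d - 9*x^2 + x*(42 - 10*d) + 15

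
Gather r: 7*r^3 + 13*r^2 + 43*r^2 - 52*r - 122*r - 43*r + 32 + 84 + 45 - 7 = 7*r^3 + 56*r^2 - 217*r + 154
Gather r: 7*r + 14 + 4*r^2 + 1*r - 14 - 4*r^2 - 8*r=0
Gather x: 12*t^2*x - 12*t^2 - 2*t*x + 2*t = -12*t^2 + 2*t + x*(12*t^2 - 2*t)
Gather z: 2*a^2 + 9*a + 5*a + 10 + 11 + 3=2*a^2 + 14*a + 24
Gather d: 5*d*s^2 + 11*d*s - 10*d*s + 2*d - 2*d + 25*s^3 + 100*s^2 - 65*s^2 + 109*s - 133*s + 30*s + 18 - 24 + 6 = d*(5*s^2 + s) + 25*s^3 + 35*s^2 + 6*s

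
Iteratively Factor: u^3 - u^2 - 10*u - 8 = (u + 1)*(u^2 - 2*u - 8) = (u - 4)*(u + 1)*(u + 2)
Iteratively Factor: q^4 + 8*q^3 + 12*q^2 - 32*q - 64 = (q + 2)*(q^3 + 6*q^2 - 32) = (q + 2)*(q + 4)*(q^2 + 2*q - 8) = (q - 2)*(q + 2)*(q + 4)*(q + 4)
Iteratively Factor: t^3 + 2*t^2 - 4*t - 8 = (t + 2)*(t^2 - 4) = (t + 2)^2*(t - 2)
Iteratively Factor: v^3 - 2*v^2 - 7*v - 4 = (v + 1)*(v^2 - 3*v - 4) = (v + 1)^2*(v - 4)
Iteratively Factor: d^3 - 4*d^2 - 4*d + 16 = (d + 2)*(d^2 - 6*d + 8) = (d - 2)*(d + 2)*(d - 4)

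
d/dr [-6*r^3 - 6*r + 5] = -18*r^2 - 6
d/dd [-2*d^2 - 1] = -4*d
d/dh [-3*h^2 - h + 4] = -6*h - 1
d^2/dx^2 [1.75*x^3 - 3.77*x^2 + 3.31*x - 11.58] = 10.5*x - 7.54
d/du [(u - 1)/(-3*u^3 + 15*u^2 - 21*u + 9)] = 2*(u - 2)/(3*(u^4 - 8*u^3 + 22*u^2 - 24*u + 9))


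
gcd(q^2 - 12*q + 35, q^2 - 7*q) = q - 7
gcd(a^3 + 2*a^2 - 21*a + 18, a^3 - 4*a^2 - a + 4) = a - 1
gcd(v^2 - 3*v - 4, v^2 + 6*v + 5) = v + 1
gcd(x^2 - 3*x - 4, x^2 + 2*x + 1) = x + 1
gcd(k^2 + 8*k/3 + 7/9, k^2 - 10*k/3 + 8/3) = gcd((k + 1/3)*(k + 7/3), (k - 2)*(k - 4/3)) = 1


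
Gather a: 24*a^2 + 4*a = 24*a^2 + 4*a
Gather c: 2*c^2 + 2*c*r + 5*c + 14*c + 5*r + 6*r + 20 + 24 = 2*c^2 + c*(2*r + 19) + 11*r + 44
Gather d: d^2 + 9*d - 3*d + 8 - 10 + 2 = d^2 + 6*d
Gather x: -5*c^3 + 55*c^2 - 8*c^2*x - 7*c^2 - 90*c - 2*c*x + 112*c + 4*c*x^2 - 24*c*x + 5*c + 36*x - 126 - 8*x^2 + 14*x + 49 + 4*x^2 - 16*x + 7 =-5*c^3 + 48*c^2 + 27*c + x^2*(4*c - 4) + x*(-8*c^2 - 26*c + 34) - 70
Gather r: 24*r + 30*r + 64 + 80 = 54*r + 144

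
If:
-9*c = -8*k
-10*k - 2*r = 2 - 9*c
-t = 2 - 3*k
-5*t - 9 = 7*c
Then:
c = 8/191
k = 9/191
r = -200/191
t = -355/191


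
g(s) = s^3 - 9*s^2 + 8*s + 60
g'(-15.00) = 953.00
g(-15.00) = -5460.00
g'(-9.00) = 413.00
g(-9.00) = -1470.00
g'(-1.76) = 48.97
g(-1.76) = 12.59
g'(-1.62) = 45.03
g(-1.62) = 19.17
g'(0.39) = 1.44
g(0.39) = 61.81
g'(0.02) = 7.64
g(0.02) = 60.16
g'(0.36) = 1.91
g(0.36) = 61.76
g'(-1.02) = 29.48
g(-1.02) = 41.42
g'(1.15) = -8.73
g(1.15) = 58.82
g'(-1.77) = 49.26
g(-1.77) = 12.10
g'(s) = 3*s^2 - 18*s + 8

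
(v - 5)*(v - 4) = v^2 - 9*v + 20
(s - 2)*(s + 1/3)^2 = s^3 - 4*s^2/3 - 11*s/9 - 2/9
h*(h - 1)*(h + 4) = h^3 + 3*h^2 - 4*h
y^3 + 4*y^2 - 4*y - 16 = (y - 2)*(y + 2)*(y + 4)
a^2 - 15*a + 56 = (a - 8)*(a - 7)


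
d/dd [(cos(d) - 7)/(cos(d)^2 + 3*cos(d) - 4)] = (cos(d)^2 - 14*cos(d) - 17)*sin(d)/((cos(d) - 1)^2*(cos(d) + 4)^2)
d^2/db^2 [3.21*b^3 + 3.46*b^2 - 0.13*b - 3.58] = 19.26*b + 6.92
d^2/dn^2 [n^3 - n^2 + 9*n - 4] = 6*n - 2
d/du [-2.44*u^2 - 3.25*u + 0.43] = -4.88*u - 3.25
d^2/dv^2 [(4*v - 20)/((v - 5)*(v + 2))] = 8/(v + 2)^3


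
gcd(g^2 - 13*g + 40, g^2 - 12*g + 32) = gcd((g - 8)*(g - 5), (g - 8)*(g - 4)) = g - 8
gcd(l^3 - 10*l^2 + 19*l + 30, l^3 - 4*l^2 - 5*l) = l^2 - 4*l - 5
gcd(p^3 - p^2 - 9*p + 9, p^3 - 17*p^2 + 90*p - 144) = p - 3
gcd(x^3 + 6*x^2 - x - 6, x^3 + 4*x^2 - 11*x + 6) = x^2 + 5*x - 6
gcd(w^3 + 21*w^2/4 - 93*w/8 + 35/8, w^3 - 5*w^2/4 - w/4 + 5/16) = w^2 - 7*w/4 + 5/8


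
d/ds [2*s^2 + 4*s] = 4*s + 4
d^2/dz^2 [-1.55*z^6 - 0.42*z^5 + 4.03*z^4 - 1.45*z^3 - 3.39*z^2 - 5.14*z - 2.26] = -46.5*z^4 - 8.4*z^3 + 48.36*z^2 - 8.7*z - 6.78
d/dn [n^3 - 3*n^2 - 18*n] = 3*n^2 - 6*n - 18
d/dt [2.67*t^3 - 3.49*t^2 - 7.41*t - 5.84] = 8.01*t^2 - 6.98*t - 7.41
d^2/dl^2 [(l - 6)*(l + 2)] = 2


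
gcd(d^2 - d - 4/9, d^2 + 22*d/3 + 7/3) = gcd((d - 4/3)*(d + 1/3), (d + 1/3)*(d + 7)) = d + 1/3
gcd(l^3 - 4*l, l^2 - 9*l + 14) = l - 2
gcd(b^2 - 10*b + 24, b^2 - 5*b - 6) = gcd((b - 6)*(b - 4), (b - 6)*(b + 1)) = b - 6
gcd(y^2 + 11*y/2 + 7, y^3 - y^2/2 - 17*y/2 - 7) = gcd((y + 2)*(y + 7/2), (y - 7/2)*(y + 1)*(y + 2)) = y + 2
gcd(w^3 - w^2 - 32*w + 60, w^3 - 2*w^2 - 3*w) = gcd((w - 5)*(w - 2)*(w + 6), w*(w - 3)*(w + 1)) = 1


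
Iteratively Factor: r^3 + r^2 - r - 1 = (r + 1)*(r^2 - 1) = (r - 1)*(r + 1)*(r + 1)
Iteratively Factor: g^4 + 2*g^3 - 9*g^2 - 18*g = (g + 2)*(g^3 - 9*g) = (g + 2)*(g + 3)*(g^2 - 3*g) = g*(g + 2)*(g + 3)*(g - 3)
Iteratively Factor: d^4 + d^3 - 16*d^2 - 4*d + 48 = (d + 2)*(d^3 - d^2 - 14*d + 24) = (d - 3)*(d + 2)*(d^2 + 2*d - 8) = (d - 3)*(d - 2)*(d + 2)*(d + 4)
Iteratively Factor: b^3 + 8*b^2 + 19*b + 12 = (b + 1)*(b^2 + 7*b + 12) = (b + 1)*(b + 3)*(b + 4)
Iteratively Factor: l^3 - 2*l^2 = (l)*(l^2 - 2*l) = l*(l - 2)*(l)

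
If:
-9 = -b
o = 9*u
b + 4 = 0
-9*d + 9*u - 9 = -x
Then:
No Solution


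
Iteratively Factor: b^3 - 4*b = (b - 2)*(b^2 + 2*b) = b*(b - 2)*(b + 2)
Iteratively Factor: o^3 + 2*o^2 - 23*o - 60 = (o + 4)*(o^2 - 2*o - 15) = (o - 5)*(o + 4)*(o + 3)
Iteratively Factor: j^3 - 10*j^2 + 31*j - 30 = (j - 5)*(j^2 - 5*j + 6) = (j - 5)*(j - 2)*(j - 3)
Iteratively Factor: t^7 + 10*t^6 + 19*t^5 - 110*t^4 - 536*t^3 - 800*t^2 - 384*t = (t + 3)*(t^6 + 7*t^5 - 2*t^4 - 104*t^3 - 224*t^2 - 128*t) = (t + 2)*(t + 3)*(t^5 + 5*t^4 - 12*t^3 - 80*t^2 - 64*t) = (t + 1)*(t + 2)*(t + 3)*(t^4 + 4*t^3 - 16*t^2 - 64*t) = (t + 1)*(t + 2)*(t + 3)*(t + 4)*(t^3 - 16*t) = (t - 4)*(t + 1)*(t + 2)*(t + 3)*(t + 4)*(t^2 + 4*t) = (t - 4)*(t + 1)*(t + 2)*(t + 3)*(t + 4)^2*(t)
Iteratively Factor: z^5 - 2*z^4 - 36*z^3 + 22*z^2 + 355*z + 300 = (z - 5)*(z^4 + 3*z^3 - 21*z^2 - 83*z - 60) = (z - 5)*(z + 4)*(z^3 - z^2 - 17*z - 15) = (z - 5)^2*(z + 4)*(z^2 + 4*z + 3) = (z - 5)^2*(z + 3)*(z + 4)*(z + 1)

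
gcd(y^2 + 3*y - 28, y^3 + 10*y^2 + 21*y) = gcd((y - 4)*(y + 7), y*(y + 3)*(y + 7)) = y + 7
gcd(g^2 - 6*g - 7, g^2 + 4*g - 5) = 1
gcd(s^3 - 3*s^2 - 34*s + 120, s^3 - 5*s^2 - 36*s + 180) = s^2 + s - 30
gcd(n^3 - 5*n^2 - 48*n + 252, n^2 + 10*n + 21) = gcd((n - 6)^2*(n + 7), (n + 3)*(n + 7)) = n + 7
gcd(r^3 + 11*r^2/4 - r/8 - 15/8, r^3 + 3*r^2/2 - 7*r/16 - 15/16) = r^2 + r/4 - 3/4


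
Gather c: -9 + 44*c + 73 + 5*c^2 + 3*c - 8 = 5*c^2 + 47*c + 56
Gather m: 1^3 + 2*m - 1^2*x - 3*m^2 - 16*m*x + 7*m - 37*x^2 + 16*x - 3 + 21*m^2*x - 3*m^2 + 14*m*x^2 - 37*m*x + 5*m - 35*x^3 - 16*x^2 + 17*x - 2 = m^2*(21*x - 6) + m*(14*x^2 - 53*x + 14) - 35*x^3 - 53*x^2 + 32*x - 4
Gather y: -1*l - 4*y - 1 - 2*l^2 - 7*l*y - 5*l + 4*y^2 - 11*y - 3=-2*l^2 - 6*l + 4*y^2 + y*(-7*l - 15) - 4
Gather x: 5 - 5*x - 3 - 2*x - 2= -7*x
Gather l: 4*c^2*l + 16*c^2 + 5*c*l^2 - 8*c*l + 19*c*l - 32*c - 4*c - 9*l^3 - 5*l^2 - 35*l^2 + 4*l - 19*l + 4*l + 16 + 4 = 16*c^2 - 36*c - 9*l^3 + l^2*(5*c - 40) + l*(4*c^2 + 11*c - 11) + 20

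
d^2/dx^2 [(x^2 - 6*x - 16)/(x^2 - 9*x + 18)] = 6*(x^3 - 34*x^2 + 252*x - 552)/(x^6 - 27*x^5 + 297*x^4 - 1701*x^3 + 5346*x^2 - 8748*x + 5832)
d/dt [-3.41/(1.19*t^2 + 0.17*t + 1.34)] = (8.1158*t + 0.5797)/(1.19*t^2 + 0.17*t + 1.34)^2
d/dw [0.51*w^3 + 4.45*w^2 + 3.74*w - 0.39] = 1.53*w^2 + 8.9*w + 3.74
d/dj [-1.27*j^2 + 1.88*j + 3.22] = 1.88 - 2.54*j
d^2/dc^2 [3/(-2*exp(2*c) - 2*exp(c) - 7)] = 6*(-4*(2*exp(c) + 1)^2*exp(c) + (4*exp(c) + 1)*(2*exp(2*c) + 2*exp(c) + 7))*exp(c)/(2*exp(2*c) + 2*exp(c) + 7)^3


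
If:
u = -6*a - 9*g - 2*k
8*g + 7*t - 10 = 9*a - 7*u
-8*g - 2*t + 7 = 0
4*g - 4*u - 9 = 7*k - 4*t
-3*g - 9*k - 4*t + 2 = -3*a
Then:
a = -22003/19716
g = 6067/6572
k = -611/1643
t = -633/3286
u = -5709/6572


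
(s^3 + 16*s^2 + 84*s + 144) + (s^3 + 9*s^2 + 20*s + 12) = 2*s^3 + 25*s^2 + 104*s + 156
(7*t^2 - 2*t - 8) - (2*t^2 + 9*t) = 5*t^2 - 11*t - 8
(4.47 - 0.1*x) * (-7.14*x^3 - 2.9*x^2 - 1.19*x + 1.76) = 0.714*x^4 - 31.6258*x^3 - 12.844*x^2 - 5.4953*x + 7.8672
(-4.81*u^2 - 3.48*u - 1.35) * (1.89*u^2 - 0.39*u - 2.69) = -9.0909*u^4 - 4.7013*u^3 + 11.7446*u^2 + 9.8877*u + 3.6315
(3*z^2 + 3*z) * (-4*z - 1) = -12*z^3 - 15*z^2 - 3*z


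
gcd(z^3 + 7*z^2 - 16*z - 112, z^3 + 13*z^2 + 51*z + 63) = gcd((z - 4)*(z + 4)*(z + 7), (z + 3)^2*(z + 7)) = z + 7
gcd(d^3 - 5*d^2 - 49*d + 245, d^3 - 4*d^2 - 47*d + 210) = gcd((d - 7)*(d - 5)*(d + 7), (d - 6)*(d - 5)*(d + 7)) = d^2 + 2*d - 35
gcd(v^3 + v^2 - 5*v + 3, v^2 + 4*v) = 1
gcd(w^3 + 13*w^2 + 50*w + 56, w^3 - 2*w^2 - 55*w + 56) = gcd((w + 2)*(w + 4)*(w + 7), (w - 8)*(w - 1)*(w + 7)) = w + 7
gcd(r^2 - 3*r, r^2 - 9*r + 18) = r - 3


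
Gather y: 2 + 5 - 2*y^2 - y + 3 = -2*y^2 - y + 10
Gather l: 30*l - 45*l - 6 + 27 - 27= -15*l - 6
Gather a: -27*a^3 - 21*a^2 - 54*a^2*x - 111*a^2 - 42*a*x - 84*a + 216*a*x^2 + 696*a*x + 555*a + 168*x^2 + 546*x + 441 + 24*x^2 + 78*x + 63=-27*a^3 + a^2*(-54*x - 132) + a*(216*x^2 + 654*x + 471) + 192*x^2 + 624*x + 504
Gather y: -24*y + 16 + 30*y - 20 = 6*y - 4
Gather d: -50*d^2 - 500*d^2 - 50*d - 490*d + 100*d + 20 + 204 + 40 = -550*d^2 - 440*d + 264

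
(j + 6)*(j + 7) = j^2 + 13*j + 42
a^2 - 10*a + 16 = (a - 8)*(a - 2)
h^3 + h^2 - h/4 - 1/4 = (h - 1/2)*(h + 1/2)*(h + 1)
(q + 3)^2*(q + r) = q^3 + q^2*r + 6*q^2 + 6*q*r + 9*q + 9*r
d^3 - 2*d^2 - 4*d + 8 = (d - 2)^2*(d + 2)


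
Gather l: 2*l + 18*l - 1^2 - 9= 20*l - 10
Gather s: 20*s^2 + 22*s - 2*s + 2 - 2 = 20*s^2 + 20*s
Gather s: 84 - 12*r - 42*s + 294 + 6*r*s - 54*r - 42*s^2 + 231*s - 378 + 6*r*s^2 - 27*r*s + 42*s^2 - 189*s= 6*r*s^2 - 21*r*s - 66*r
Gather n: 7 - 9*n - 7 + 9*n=0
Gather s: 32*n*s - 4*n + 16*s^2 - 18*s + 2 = -4*n + 16*s^2 + s*(32*n - 18) + 2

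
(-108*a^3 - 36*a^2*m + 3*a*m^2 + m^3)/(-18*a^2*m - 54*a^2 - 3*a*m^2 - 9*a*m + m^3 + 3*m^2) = (6*a + m)/(m + 3)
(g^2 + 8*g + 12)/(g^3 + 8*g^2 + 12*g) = 1/g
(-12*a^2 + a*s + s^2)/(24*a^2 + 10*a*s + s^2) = (-3*a + s)/(6*a + s)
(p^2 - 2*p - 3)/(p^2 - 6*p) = (p^2 - 2*p - 3)/(p*(p - 6))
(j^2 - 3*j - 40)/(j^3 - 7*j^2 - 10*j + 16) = (j + 5)/(j^2 + j - 2)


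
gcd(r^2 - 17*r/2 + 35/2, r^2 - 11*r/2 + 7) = r - 7/2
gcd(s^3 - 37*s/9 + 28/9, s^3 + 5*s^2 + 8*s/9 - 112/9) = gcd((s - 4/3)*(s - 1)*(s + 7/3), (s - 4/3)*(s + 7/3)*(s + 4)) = s^2 + s - 28/9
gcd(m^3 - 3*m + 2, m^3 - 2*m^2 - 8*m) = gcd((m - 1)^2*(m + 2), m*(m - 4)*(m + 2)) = m + 2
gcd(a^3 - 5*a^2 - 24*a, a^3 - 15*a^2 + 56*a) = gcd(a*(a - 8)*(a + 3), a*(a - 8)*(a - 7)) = a^2 - 8*a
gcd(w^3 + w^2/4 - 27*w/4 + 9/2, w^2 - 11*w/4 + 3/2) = w^2 - 11*w/4 + 3/2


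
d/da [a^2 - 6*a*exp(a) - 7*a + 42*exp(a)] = -6*a*exp(a) + 2*a + 36*exp(a) - 7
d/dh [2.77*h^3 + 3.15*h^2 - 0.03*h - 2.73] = 8.31*h^2 + 6.3*h - 0.03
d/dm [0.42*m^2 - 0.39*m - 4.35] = 0.84*m - 0.39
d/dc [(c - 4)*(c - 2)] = 2*c - 6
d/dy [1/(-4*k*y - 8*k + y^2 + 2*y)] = 2*(2*k - y - 1)/(4*k*y + 8*k - y^2 - 2*y)^2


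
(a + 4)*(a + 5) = a^2 + 9*a + 20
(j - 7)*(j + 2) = j^2 - 5*j - 14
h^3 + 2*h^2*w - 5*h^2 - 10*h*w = h*(h - 5)*(h + 2*w)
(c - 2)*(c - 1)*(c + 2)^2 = c^4 + c^3 - 6*c^2 - 4*c + 8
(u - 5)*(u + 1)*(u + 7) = u^3 + 3*u^2 - 33*u - 35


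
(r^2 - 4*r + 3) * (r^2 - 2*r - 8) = r^4 - 6*r^3 + 3*r^2 + 26*r - 24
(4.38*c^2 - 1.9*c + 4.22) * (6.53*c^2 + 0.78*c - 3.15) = 28.6014*c^4 - 8.9906*c^3 + 12.2776*c^2 + 9.2766*c - 13.293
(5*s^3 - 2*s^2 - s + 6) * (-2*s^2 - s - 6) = -10*s^5 - s^4 - 26*s^3 + s^2 - 36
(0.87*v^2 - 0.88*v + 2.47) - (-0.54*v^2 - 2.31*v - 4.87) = 1.41*v^2 + 1.43*v + 7.34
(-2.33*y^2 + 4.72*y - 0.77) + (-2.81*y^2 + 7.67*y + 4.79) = -5.14*y^2 + 12.39*y + 4.02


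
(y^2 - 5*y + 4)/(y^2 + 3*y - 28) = (y - 1)/(y + 7)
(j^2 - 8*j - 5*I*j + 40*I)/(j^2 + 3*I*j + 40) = (j - 8)/(j + 8*I)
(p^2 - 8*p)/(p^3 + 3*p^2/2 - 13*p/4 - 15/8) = 8*p*(p - 8)/(8*p^3 + 12*p^2 - 26*p - 15)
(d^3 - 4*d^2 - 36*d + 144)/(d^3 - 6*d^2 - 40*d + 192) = (d - 6)/(d - 8)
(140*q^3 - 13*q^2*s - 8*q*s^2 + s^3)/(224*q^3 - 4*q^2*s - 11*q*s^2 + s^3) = (5*q - s)/(8*q - s)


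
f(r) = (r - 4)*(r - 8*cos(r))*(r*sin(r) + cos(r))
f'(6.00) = -16.40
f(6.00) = 2.41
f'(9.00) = -562.18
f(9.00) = 227.88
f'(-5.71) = -434.08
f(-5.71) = -272.37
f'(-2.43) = -17.39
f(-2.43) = -19.36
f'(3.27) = 10.70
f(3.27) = 11.54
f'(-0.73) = -0.20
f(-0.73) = 38.99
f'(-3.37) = -78.67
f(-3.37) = 56.61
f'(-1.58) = 59.11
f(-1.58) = 13.20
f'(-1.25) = 38.49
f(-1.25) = 29.74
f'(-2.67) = -63.61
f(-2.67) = -9.58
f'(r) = r*(r - 4)*(r - 8*cos(r))*cos(r) + (r - 4)*(r*sin(r) + cos(r))*(8*sin(r) + 1) + (r - 8*cos(r))*(r*sin(r) + cos(r))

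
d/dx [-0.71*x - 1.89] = -0.710000000000000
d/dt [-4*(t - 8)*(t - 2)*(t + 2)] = -12*t^2 + 64*t + 16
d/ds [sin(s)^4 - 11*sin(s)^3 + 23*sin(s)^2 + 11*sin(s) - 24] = (4*sin(s)^3 - 33*sin(s)^2 + 46*sin(s) + 11)*cos(s)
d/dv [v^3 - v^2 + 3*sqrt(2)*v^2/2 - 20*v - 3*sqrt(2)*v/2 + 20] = 3*v^2 - 2*v + 3*sqrt(2)*v - 20 - 3*sqrt(2)/2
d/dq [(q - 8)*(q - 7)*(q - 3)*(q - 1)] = 4*q^3 - 57*q^2 + 238*q - 269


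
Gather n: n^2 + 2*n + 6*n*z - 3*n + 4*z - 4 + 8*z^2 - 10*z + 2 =n^2 + n*(6*z - 1) + 8*z^2 - 6*z - 2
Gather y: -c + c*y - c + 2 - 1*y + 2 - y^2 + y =c*y - 2*c - y^2 + 4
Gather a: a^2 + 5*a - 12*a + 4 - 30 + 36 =a^2 - 7*a + 10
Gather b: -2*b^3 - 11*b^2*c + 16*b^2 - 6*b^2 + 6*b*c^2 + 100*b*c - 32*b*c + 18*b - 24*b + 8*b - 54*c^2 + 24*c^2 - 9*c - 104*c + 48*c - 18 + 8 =-2*b^3 + b^2*(10 - 11*c) + b*(6*c^2 + 68*c + 2) - 30*c^2 - 65*c - 10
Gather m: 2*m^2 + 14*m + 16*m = 2*m^2 + 30*m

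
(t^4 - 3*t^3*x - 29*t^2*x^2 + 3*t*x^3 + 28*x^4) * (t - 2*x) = t^5 - 5*t^4*x - 23*t^3*x^2 + 61*t^2*x^3 + 22*t*x^4 - 56*x^5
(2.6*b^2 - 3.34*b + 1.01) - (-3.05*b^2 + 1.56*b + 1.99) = 5.65*b^2 - 4.9*b - 0.98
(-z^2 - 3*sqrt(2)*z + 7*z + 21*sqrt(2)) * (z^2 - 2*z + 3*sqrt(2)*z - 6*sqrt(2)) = -z^4 - 6*sqrt(2)*z^3 + 9*z^3 - 32*z^2 + 54*sqrt(2)*z^2 - 84*sqrt(2)*z + 162*z - 252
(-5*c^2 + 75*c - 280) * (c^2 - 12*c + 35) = -5*c^4 + 135*c^3 - 1355*c^2 + 5985*c - 9800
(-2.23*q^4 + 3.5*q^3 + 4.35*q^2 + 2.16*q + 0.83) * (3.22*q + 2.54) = -7.1806*q^5 + 5.6058*q^4 + 22.897*q^3 + 18.0042*q^2 + 8.159*q + 2.1082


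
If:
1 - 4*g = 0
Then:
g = 1/4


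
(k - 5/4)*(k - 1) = k^2 - 9*k/4 + 5/4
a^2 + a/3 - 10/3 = (a - 5/3)*(a + 2)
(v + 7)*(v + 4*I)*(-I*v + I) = -I*v^3 + 4*v^2 - 6*I*v^2 + 24*v + 7*I*v - 28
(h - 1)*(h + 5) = h^2 + 4*h - 5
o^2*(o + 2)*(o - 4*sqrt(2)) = o^4 - 4*sqrt(2)*o^3 + 2*o^3 - 8*sqrt(2)*o^2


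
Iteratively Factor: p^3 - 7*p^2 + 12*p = (p - 4)*(p^2 - 3*p) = (p - 4)*(p - 3)*(p)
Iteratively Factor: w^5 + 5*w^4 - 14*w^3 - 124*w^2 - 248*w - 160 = (w + 2)*(w^4 + 3*w^3 - 20*w^2 - 84*w - 80) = (w + 2)^2*(w^3 + w^2 - 22*w - 40) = (w + 2)^3*(w^2 - w - 20) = (w + 2)^3*(w + 4)*(w - 5)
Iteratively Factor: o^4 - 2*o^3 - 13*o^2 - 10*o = (o + 2)*(o^3 - 4*o^2 - 5*o) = (o - 5)*(o + 2)*(o^2 + o) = o*(o - 5)*(o + 2)*(o + 1)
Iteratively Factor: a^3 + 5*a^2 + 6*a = (a + 3)*(a^2 + 2*a) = a*(a + 3)*(a + 2)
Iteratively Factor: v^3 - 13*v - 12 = (v - 4)*(v^2 + 4*v + 3) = (v - 4)*(v + 3)*(v + 1)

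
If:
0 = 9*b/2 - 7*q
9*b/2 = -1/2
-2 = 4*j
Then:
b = -1/9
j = -1/2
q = -1/14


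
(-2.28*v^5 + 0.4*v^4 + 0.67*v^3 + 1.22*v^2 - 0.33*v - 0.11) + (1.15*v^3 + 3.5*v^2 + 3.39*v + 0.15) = -2.28*v^5 + 0.4*v^4 + 1.82*v^3 + 4.72*v^2 + 3.06*v + 0.04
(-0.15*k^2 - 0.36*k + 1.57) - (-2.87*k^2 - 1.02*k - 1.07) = 2.72*k^2 + 0.66*k + 2.64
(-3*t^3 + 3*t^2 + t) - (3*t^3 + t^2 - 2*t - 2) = -6*t^3 + 2*t^2 + 3*t + 2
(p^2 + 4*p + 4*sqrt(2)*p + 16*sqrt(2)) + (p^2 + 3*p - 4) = 2*p^2 + 4*sqrt(2)*p + 7*p - 4 + 16*sqrt(2)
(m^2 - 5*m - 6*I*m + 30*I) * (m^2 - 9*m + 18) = m^4 - 14*m^3 - 6*I*m^3 + 63*m^2 + 84*I*m^2 - 90*m - 378*I*m + 540*I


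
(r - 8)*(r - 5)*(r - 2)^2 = r^4 - 17*r^3 + 96*r^2 - 212*r + 160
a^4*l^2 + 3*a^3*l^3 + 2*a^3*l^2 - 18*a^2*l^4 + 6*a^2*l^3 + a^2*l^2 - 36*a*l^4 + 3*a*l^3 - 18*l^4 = (a - 3*l)*(a + 6*l)*(a*l + l)^2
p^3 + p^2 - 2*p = p*(p - 1)*(p + 2)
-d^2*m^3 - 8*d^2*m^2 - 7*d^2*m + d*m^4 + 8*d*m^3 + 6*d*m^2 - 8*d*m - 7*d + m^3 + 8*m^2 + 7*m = (-d + m)*(m + 1)*(m + 7)*(d*m + 1)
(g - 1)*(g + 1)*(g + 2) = g^3 + 2*g^2 - g - 2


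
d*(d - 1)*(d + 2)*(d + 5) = d^4 + 6*d^3 + 3*d^2 - 10*d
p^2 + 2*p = p*(p + 2)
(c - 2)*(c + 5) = c^2 + 3*c - 10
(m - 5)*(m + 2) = m^2 - 3*m - 10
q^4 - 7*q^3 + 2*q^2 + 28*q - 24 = (q - 6)*(q - 2)*(q - 1)*(q + 2)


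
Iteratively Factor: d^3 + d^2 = (d + 1)*(d^2) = d*(d + 1)*(d)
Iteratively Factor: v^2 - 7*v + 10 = (v - 2)*(v - 5)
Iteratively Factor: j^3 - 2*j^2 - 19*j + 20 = (j - 1)*(j^2 - j - 20) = (j - 1)*(j + 4)*(j - 5)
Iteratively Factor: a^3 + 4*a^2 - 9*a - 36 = (a + 4)*(a^2 - 9) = (a + 3)*(a + 4)*(a - 3)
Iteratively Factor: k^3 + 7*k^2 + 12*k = (k + 4)*(k^2 + 3*k) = (k + 3)*(k + 4)*(k)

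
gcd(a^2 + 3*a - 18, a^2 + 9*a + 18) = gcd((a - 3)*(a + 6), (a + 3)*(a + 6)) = a + 6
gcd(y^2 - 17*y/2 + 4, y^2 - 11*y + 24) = y - 8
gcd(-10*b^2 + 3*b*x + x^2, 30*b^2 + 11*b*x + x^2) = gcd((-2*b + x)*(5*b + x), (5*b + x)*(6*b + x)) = 5*b + x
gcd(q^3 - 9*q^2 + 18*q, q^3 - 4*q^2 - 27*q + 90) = q^2 - 9*q + 18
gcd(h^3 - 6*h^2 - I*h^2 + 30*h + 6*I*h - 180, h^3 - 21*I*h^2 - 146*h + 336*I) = h - 6*I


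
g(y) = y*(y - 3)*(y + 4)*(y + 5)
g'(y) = y*(y - 3)*(y + 4) + y*(y - 3)*(y + 5) + y*(y + 4)*(y + 5) + (y - 3)*(y + 4)*(y + 5) = 4*y^3 + 18*y^2 - 14*y - 60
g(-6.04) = 115.84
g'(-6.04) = -200.17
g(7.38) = 4554.00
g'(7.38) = 2424.83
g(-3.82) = 5.53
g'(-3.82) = 33.17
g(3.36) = 74.43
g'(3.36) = 247.91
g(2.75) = -35.96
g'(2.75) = 120.81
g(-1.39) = 57.49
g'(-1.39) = -16.50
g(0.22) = -13.47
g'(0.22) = -62.17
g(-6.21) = 152.94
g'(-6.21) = -236.84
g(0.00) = 0.00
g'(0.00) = -60.00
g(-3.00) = 36.00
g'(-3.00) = 36.00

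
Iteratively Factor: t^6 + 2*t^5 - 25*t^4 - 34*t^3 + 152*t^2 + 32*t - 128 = (t - 1)*(t^5 + 3*t^4 - 22*t^3 - 56*t^2 + 96*t + 128) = (t - 4)*(t - 1)*(t^4 + 7*t^3 + 6*t^2 - 32*t - 32) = (t - 4)*(t - 1)*(t + 4)*(t^3 + 3*t^2 - 6*t - 8) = (t - 4)*(t - 1)*(t + 1)*(t + 4)*(t^2 + 2*t - 8) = (t - 4)*(t - 2)*(t - 1)*(t + 1)*(t + 4)*(t + 4)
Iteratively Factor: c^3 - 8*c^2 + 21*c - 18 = (c - 3)*(c^2 - 5*c + 6) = (c - 3)*(c - 2)*(c - 3)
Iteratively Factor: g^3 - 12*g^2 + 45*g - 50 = (g - 2)*(g^2 - 10*g + 25) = (g - 5)*(g - 2)*(g - 5)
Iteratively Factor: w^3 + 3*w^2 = (w + 3)*(w^2) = w*(w + 3)*(w)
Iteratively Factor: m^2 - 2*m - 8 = (m - 4)*(m + 2)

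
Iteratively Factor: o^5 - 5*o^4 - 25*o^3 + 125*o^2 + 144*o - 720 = (o - 3)*(o^4 - 2*o^3 - 31*o^2 + 32*o + 240) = (o - 3)*(o + 4)*(o^3 - 6*o^2 - 7*o + 60) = (o - 3)*(o + 3)*(o + 4)*(o^2 - 9*o + 20) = (o - 5)*(o - 3)*(o + 3)*(o + 4)*(o - 4)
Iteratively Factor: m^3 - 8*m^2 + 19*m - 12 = (m - 4)*(m^2 - 4*m + 3) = (m - 4)*(m - 1)*(m - 3)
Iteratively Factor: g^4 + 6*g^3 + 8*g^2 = (g + 2)*(g^3 + 4*g^2) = g*(g + 2)*(g^2 + 4*g) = g*(g + 2)*(g + 4)*(g)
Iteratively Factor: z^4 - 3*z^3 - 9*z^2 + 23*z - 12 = (z + 3)*(z^3 - 6*z^2 + 9*z - 4) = (z - 1)*(z + 3)*(z^2 - 5*z + 4) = (z - 4)*(z - 1)*(z + 3)*(z - 1)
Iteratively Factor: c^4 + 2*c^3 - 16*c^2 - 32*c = (c - 4)*(c^3 + 6*c^2 + 8*c) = (c - 4)*(c + 4)*(c^2 + 2*c) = (c - 4)*(c + 2)*(c + 4)*(c)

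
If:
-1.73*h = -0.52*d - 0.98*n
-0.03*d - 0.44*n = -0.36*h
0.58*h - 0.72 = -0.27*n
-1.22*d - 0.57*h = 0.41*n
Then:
No Solution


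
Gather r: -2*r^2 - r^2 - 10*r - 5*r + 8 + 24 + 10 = -3*r^2 - 15*r + 42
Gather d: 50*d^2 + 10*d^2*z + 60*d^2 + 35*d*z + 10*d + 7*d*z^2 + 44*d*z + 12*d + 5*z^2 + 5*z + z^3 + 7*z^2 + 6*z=d^2*(10*z + 110) + d*(7*z^2 + 79*z + 22) + z^3 + 12*z^2 + 11*z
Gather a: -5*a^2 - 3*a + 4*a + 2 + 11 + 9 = -5*a^2 + a + 22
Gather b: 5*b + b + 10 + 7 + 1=6*b + 18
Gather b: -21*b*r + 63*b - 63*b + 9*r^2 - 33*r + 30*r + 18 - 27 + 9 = -21*b*r + 9*r^2 - 3*r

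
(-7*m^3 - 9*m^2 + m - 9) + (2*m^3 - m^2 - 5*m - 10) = -5*m^3 - 10*m^2 - 4*m - 19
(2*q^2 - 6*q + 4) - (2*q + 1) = 2*q^2 - 8*q + 3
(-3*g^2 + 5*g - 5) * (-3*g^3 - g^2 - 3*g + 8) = 9*g^5 - 12*g^4 + 19*g^3 - 34*g^2 + 55*g - 40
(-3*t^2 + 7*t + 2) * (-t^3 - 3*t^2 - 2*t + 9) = 3*t^5 + 2*t^4 - 17*t^3 - 47*t^2 + 59*t + 18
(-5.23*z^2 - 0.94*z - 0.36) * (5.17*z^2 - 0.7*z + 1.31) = -27.0391*z^4 - 1.1988*z^3 - 8.0545*z^2 - 0.9794*z - 0.4716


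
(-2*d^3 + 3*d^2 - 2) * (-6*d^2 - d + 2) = 12*d^5 - 16*d^4 - 7*d^3 + 18*d^2 + 2*d - 4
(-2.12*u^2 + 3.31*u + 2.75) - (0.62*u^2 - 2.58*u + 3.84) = -2.74*u^2 + 5.89*u - 1.09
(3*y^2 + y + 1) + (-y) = 3*y^2 + 1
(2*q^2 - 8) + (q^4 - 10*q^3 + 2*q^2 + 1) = q^4 - 10*q^3 + 4*q^2 - 7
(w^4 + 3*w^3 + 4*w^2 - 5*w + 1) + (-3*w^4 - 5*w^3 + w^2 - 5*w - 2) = -2*w^4 - 2*w^3 + 5*w^2 - 10*w - 1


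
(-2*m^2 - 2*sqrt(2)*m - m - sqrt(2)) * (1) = -2*m^2 - 2*sqrt(2)*m - m - sqrt(2)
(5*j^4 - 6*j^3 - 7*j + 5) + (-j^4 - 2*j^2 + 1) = 4*j^4 - 6*j^3 - 2*j^2 - 7*j + 6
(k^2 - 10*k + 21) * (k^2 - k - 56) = k^4 - 11*k^3 - 25*k^2 + 539*k - 1176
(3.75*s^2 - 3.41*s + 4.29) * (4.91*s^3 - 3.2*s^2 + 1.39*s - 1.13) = 18.4125*s^5 - 28.7431*s^4 + 37.1884*s^3 - 22.7054*s^2 + 9.8164*s - 4.8477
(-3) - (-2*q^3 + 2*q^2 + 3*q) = 2*q^3 - 2*q^2 - 3*q - 3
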